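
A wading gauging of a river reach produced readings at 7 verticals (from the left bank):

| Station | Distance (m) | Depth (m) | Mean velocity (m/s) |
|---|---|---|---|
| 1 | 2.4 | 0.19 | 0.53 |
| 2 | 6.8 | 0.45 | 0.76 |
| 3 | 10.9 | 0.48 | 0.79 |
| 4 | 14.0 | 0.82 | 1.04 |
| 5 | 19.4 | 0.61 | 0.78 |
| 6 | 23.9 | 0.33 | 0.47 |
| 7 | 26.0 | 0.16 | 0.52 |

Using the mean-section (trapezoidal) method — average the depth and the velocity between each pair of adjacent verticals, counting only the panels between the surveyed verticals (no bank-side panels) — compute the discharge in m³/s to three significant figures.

Panel 1-2: Δb = 4.4 m, d̄ = (0.19+0.45)/2 = 0.32, v̄ = (0.53+0.76)/2 = 0.645 → q = 4.4×0.32×0.645 = 0.9082 m³/s
Panel 2-3: Δb = 4.1 m, d̄ = (0.45+0.48)/2 = 0.465, v̄ = (0.76+0.79)/2 = 0.775 → q = 4.1×0.465×0.775 = 1.478 m³/s
Panel 3-4: Δb = 3.1 m, d̄ = (0.48+0.82)/2 = 0.65, v̄ = (0.79+1.04)/2 = 0.915 → q = 3.1×0.65×0.915 = 1.844 m³/s
Panel 4-5: Δb = 5.4 m, d̄ = (0.82+0.61)/2 = 0.715, v̄ = (1.04+0.78)/2 = 0.91 → q = 5.4×0.715×0.91 = 3.514 m³/s
Panel 5-6: Δb = 4.5 m, d̄ = (0.61+0.33)/2 = 0.47, v̄ = (0.78+0.47)/2 = 0.625 → q = 4.5×0.47×0.625 = 1.322 m³/s
Panel 6-7: Δb = 2.1 m, d̄ = (0.33+0.16)/2 = 0.245, v̄ = (0.47+0.52)/2 = 0.495 → q = 2.1×0.245×0.495 = 0.2547 m³/s
Q = Σ q = 9.319 m³/s

9.32 m³/s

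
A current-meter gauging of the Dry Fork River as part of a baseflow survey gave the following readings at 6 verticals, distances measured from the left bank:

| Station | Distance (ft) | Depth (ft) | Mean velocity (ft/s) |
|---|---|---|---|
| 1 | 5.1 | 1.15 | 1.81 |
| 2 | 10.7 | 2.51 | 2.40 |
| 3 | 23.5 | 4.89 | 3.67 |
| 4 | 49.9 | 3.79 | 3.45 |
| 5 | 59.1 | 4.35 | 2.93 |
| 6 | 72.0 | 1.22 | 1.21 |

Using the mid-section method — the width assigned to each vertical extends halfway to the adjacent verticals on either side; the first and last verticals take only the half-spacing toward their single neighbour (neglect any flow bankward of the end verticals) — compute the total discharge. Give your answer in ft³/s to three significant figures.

796 ft³/s

w_1 = (10.7 − 5.1)/2 = 2.8 ft; q_1 = 1.81 × 1.15 × 2.8 = 5.828 ft³/s
w_2 = (23.5 − 5.1)/2 = 9.2 ft; q_2 = 2.40 × 2.51 × 9.2 = 55.42 ft³/s
w_3 = (49.9 − 10.7)/2 = 19.6 ft; q_3 = 3.67 × 4.89 × 19.6 = 351.7 ft³/s
w_4 = (59.1 − 23.5)/2 = 17.8 ft; q_4 = 3.45 × 3.79 × 17.8 = 232.7 ft³/s
w_5 = (72.0 − 49.9)/2 = 11.05 ft; q_5 = 2.93 × 4.35 × 11.05 = 140.8 ft³/s
w_6 = (72.0 − 59.1)/2 = 6.45 ft; q_6 = 1.21 × 1.22 × 6.45 = 9.521 ft³/s
Q = Σ qᵢ = 796.1 ft³/s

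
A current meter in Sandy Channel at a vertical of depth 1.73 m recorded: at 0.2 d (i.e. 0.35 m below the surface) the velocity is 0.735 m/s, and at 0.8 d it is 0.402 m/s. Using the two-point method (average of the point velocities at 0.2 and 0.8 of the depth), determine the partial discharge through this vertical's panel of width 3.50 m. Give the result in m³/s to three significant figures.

3.44 m³/s

v̄ = (0.735 + 0.402) / 2 = 0.5685 m/s
q = v̄ × d × w = 0.5685 × 1.73 × 3.50 = 3.442 m³/s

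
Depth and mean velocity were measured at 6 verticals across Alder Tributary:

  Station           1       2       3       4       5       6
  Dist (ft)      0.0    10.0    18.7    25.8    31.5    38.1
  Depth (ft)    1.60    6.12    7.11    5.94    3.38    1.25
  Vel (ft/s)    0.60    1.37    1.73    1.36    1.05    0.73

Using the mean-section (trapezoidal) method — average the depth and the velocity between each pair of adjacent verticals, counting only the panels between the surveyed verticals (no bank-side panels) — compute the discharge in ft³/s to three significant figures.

Panel 1-2: Δb = 10 ft, d̄ = (1.60+6.12)/2 = 3.86, v̄ = (0.60+1.37)/2 = 0.985 → q = 10×3.86×0.985 = 38.02 ft³/s
Panel 2-3: Δb = 8.7 ft, d̄ = (6.12+7.11)/2 = 6.615, v̄ = (1.37+1.73)/2 = 1.55 → q = 8.7×6.615×1.55 = 89.20 ft³/s
Panel 3-4: Δb = 7.1 ft, d̄ = (7.11+5.94)/2 = 6.525, v̄ = (1.73+1.36)/2 = 1.545 → q = 7.1×6.525×1.545 = 71.58 ft³/s
Panel 4-5: Δb = 5.7 ft, d̄ = (5.94+3.38)/2 = 4.66, v̄ = (1.36+1.05)/2 = 1.205 → q = 5.7×4.66×1.205 = 32.01 ft³/s
Panel 5-6: Δb = 6.6 ft, d̄ = (3.38+1.25)/2 = 2.315, v̄ = (1.05+0.73)/2 = 0.89 → q = 6.6×2.315×0.89 = 13.60 ft³/s
Q = Σ q = 244.4 ft³/s

244 ft³/s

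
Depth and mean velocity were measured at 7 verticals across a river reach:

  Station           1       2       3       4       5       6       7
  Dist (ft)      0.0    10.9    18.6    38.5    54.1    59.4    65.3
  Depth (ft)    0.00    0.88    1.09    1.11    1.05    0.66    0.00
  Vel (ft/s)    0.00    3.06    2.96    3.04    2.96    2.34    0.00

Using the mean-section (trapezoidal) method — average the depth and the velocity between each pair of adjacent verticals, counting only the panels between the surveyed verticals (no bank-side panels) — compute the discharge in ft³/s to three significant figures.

Panel 1-2: Δb = 10.9 ft, d̄ = (0.00+0.88)/2 = 0.44, v̄ = (0.00+3.06)/2 = 1.53 → q = 10.9×0.44×1.53 = 7.338 ft³/s
Panel 2-3: Δb = 7.7 ft, d̄ = (0.88+1.09)/2 = 0.985, v̄ = (3.06+2.96)/2 = 3.01 → q = 7.7×0.985×3.01 = 22.83 ft³/s
Panel 3-4: Δb = 19.9 ft, d̄ = (1.09+1.11)/2 = 1.1, v̄ = (2.96+3.04)/2 = 3 → q = 19.9×1.1×3 = 65.67 ft³/s
Panel 4-5: Δb = 15.6 ft, d̄ = (1.11+1.05)/2 = 1.08, v̄ = (3.04+2.96)/2 = 3 → q = 15.6×1.08×3 = 50.54 ft³/s
Panel 5-6: Δb = 5.3 ft, d̄ = (1.05+0.66)/2 = 0.855, v̄ = (2.96+2.34)/2 = 2.65 → q = 5.3×0.855×2.65 = 12.01 ft³/s
Panel 6-7: Δb = 5.9 ft, d̄ = (0.66+0.00)/2 = 0.33, v̄ = (2.34+0.00)/2 = 1.17 → q = 5.9×0.33×1.17 = 2.278 ft³/s
Q = Σ q = 160.7 ft³/s

161 ft³/s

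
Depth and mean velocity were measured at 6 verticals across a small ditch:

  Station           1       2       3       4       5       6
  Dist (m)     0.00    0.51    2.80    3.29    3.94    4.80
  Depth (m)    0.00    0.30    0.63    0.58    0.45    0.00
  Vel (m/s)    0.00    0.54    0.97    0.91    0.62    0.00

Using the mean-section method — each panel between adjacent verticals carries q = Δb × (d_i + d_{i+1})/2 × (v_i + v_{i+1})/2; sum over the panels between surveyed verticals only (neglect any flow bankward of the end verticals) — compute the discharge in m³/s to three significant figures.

1.42 m³/s

Panel 1-2: Δb = 0.51 m, d̄ = (0.00+0.30)/2 = 0.15, v̄ = (0.00+0.54)/2 = 0.27 → q = 0.51×0.15×0.27 = 0.02066 m³/s
Panel 2-3: Δb = 2.29 m, d̄ = (0.30+0.63)/2 = 0.465, v̄ = (0.54+0.97)/2 = 0.755 → q = 2.29×0.465×0.755 = 0.8040 m³/s
Panel 3-4: Δb = 0.49 m, d̄ = (0.63+0.58)/2 = 0.605, v̄ = (0.97+0.91)/2 = 0.94 → q = 0.49×0.605×0.94 = 0.2787 m³/s
Panel 4-5: Δb = 0.65 m, d̄ = (0.58+0.45)/2 = 0.515, v̄ = (0.91+0.62)/2 = 0.765 → q = 0.65×0.515×0.765 = 0.2561 m³/s
Panel 5-6: Δb = 0.86 m, d̄ = (0.45+0.00)/2 = 0.225, v̄ = (0.62+0.00)/2 = 0.31 → q = 0.86×0.225×0.31 = 0.05999 m³/s
Q = Σ q = 1.419 m³/s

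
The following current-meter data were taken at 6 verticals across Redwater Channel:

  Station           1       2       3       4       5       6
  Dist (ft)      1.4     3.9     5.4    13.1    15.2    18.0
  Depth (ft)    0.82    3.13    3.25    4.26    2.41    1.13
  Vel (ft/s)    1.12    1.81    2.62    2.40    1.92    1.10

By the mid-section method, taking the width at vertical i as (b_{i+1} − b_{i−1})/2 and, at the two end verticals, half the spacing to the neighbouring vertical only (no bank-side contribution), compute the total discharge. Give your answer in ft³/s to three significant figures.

115 ft³/s

w_1 = (3.9 − 1.4)/2 = 1.25 ft; q_1 = 1.12 × 0.82 × 1.25 = 1.148 ft³/s
w_2 = (5.4 − 1.4)/2 = 2 ft; q_2 = 1.81 × 3.13 × 2 = 11.33 ft³/s
w_3 = (13.1 − 3.9)/2 = 4.6 ft; q_3 = 2.62 × 3.25 × 4.6 = 39.17 ft³/s
w_4 = (15.2 − 5.4)/2 = 4.9 ft; q_4 = 2.40 × 4.26 × 4.9 = 50.10 ft³/s
w_5 = (18.0 − 13.1)/2 = 2.45 ft; q_5 = 1.92 × 2.41 × 2.45 = 11.34 ft³/s
w_6 = (18.0 − 15.2)/2 = 1.4 ft; q_6 = 1.10 × 1.13 × 1.4 = 1.740 ft³/s
Q = Σ qᵢ = 114.8 ft³/s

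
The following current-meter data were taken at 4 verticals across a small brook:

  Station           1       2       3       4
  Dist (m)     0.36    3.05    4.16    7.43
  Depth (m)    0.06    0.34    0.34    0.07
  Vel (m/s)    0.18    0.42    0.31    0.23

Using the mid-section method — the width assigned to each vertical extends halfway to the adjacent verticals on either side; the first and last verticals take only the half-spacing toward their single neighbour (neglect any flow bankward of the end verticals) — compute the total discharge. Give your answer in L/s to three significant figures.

w_1 = (3.05 − 0.36)/2 = 1.345 m; q_1 = 0.18 × 0.06 × 1.345 = 0.01453 m³/s
w_2 = (4.16 − 0.36)/2 = 1.9 m; q_2 = 0.42 × 0.34 × 1.9 = 0.2713 m³/s
w_3 = (7.43 − 3.05)/2 = 2.19 m; q_3 = 0.31 × 0.34 × 2.19 = 0.2308 m³/s
w_4 = (7.43 − 4.16)/2 = 1.635 m; q_4 = 0.23 × 0.07 × 1.635 = 0.02632 m³/s
Q = Σ qᵢ = 0.5430 m³/s
= 0.5430 × 1000 = 543.0 L/s

543 L/s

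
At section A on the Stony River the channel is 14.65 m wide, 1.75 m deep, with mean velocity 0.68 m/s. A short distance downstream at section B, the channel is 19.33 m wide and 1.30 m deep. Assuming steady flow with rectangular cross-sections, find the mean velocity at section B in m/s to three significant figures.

Q = A₁V₁ = (14.65×1.75) × 0.68 = 17.43 m³/s
A₂ = 19.33 × 1.30 = 25.13 m²
V₂ = Q/A₂ = 17.43/25.13 = 0.6938 m/s

0.694 m/s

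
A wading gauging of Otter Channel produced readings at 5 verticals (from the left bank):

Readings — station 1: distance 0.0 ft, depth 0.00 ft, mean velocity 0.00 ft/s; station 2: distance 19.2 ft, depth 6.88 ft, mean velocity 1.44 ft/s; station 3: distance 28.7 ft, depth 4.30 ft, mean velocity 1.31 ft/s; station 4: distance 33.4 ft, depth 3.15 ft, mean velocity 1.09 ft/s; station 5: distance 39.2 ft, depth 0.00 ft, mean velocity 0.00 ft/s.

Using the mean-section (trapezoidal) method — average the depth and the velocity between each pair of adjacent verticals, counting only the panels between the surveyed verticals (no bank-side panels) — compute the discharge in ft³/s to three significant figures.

147 ft³/s

Panel 1-2: Δb = 19.2 ft, d̄ = (0.00+6.88)/2 = 3.44, v̄ = (0.00+1.44)/2 = 0.72 → q = 19.2×3.44×0.72 = 47.55 ft³/s
Panel 2-3: Δb = 9.5 ft, d̄ = (6.88+4.30)/2 = 5.59, v̄ = (1.44+1.31)/2 = 1.375 → q = 9.5×5.59×1.375 = 73.02 ft³/s
Panel 3-4: Δb = 4.7 ft, d̄ = (4.30+3.15)/2 = 3.725, v̄ = (1.31+1.09)/2 = 1.2 → q = 4.7×3.725×1.2 = 21.01 ft³/s
Panel 4-5: Δb = 5.8 ft, d̄ = (3.15+0.00)/2 = 1.575, v̄ = (1.09+0.00)/2 = 0.545 → q = 5.8×1.575×0.545 = 4.979 ft³/s
Q = Σ q = 146.6 ft³/s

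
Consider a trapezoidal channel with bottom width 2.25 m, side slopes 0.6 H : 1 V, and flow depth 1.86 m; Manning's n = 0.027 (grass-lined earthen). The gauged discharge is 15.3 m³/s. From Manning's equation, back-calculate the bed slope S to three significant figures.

A = (b + z·y)·y = (2.25 + 0.6×1.86)×1.86 = 6.261 m²
P = b + 2y√(1+z²) = 2.25 + 2×1.86×√(1+0.6²) = 6.588 m
R = A/P = 6.261/6.588 = 0.9503 m
S = (Q·n / (1·A·R^(2/3)))² = (15.3×0.027 / (1×6.261×0.9666))² = 0.004660

0.00466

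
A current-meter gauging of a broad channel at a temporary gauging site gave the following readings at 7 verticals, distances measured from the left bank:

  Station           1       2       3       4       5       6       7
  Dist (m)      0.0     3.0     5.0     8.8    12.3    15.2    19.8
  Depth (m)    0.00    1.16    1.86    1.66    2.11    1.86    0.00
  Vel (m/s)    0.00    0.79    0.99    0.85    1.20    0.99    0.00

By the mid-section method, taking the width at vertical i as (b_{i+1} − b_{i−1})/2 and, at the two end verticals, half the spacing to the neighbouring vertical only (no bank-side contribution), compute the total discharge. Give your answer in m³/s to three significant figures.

w_2 = (5.0 − 0.0)/2 = 2.5 m; q_2 = 0.79 × 1.16 × 2.5 = 2.291 m³/s
w_3 = (8.8 − 3.0)/2 = 2.9 m; q_3 = 0.99 × 1.86 × 2.9 = 5.340 m³/s
w_4 = (12.3 − 5.0)/2 = 3.65 m; q_4 = 0.85 × 1.66 × 3.65 = 5.150 m³/s
w_5 = (15.2 − 8.8)/2 = 3.2 m; q_5 = 1.20 × 2.11 × 3.2 = 8.102 m³/s
w_6 = (19.8 − 12.3)/2 = 3.75 m; q_6 = 0.99 × 1.86 × 3.75 = 6.905 m³/s
Stations 1, 7 contribute zero (depth or velocity is 0).
Q = Σ qᵢ = 27.79 m³/s

27.8 m³/s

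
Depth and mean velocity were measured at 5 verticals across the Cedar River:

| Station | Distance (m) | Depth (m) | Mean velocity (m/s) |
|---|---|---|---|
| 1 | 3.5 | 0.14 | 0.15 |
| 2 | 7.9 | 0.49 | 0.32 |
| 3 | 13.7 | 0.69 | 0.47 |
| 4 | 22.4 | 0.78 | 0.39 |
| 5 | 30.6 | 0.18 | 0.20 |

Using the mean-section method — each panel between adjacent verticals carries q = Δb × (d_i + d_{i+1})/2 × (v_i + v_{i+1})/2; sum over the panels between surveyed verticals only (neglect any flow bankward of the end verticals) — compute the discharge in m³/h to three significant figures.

Panel 1-2: Δb = 4.4 m, d̄ = (0.14+0.49)/2 = 0.315, v̄ = (0.15+0.32)/2 = 0.235 → q = 4.4×0.315×0.235 = 0.3257 m³/s
Panel 2-3: Δb = 5.8 m, d̄ = (0.49+0.69)/2 = 0.59, v̄ = (0.32+0.47)/2 = 0.395 → q = 5.8×0.59×0.395 = 1.352 m³/s
Panel 3-4: Δb = 8.7 m, d̄ = (0.69+0.78)/2 = 0.735, v̄ = (0.47+0.39)/2 = 0.43 → q = 8.7×0.735×0.43 = 2.750 m³/s
Panel 4-5: Δb = 8.2 m, d̄ = (0.78+0.18)/2 = 0.48, v̄ = (0.39+0.20)/2 = 0.295 → q = 8.2×0.48×0.295 = 1.161 m³/s
Q = Σ q = 5.588 m³/s
= 5.588 × 3600 = 20120 m³/h

20100 m³/h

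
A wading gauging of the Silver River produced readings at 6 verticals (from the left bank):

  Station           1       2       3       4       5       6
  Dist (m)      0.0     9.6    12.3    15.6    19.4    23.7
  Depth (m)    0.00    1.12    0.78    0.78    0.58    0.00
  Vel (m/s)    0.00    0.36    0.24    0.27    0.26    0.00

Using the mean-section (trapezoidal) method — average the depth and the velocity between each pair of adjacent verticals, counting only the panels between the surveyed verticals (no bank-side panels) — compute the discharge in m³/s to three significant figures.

Panel 1-2: Δb = 9.6 m, d̄ = (0.00+1.12)/2 = 0.56, v̄ = (0.00+0.36)/2 = 0.18 → q = 9.6×0.56×0.18 = 0.9677 m³/s
Panel 2-3: Δb = 2.7 m, d̄ = (1.12+0.78)/2 = 0.95, v̄ = (0.36+0.24)/2 = 0.3 → q = 2.7×0.95×0.3 = 0.7695 m³/s
Panel 3-4: Δb = 3.3 m, d̄ = (0.78+0.78)/2 = 0.78, v̄ = (0.24+0.27)/2 = 0.255 → q = 3.3×0.78×0.255 = 0.6564 m³/s
Panel 4-5: Δb = 3.8 m, d̄ = (0.78+0.58)/2 = 0.68, v̄ = (0.27+0.26)/2 = 0.265 → q = 3.8×0.68×0.265 = 0.6848 m³/s
Panel 5-6: Δb = 4.3 m, d̄ = (0.58+0.00)/2 = 0.29, v̄ = (0.26+0.00)/2 = 0.13 → q = 4.3×0.29×0.13 = 0.1621 m³/s
Q = Σ q = 3.240 m³/s

3.24 m³/s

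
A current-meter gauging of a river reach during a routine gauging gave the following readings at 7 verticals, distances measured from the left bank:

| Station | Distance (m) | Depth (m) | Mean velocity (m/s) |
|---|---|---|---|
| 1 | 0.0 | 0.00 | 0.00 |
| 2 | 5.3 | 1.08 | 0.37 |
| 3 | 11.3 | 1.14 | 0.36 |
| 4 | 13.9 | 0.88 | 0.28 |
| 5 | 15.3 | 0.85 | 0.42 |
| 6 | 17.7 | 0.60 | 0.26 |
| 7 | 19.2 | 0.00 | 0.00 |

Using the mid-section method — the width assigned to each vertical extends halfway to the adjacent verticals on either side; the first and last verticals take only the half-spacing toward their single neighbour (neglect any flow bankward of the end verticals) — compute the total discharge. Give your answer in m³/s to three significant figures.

w_2 = (11.3 − 0.0)/2 = 5.65 m; q_2 = 0.37 × 1.08 × 5.65 = 2.258 m³/s
w_3 = (13.9 − 5.3)/2 = 4.3 m; q_3 = 0.36 × 1.14 × 4.3 = 1.765 m³/s
w_4 = (15.3 − 11.3)/2 = 2 m; q_4 = 0.28 × 0.88 × 2 = 0.4928 m³/s
w_5 = (17.7 − 13.9)/2 = 1.9 m; q_5 = 0.42 × 0.85 × 1.9 = 0.6783 m³/s
w_6 = (19.2 − 15.3)/2 = 1.95 m; q_6 = 0.26 × 0.60 × 1.95 = 0.3042 m³/s
Stations 1, 7 contribute zero (depth or velocity is 0).
Q = Σ qᵢ = 5.498 m³/s

5.50 m³/s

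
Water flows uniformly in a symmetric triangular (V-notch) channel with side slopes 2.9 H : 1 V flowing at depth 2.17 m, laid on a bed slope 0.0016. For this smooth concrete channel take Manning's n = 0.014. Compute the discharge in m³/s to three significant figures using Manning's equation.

39.7 m³/s

A = z·y² = 2.9×2.17² = 13.66 m²
P = 2y√(1+z²) = 2×2.17×√(1+2.9²) = 13.31 m
R = A/P = 13.66/13.31 = 1.026 m
Q = (1/n)·A·R^(2/3)·S^(1/2) = (1/0.014) × 13.66 × 1.026^(2/3) × 0.0016^(1/2) = 39.68 m³/s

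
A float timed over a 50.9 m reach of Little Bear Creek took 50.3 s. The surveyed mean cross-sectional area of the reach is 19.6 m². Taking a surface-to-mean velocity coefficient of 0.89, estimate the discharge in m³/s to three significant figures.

17.7 m³/s

v_surface = L / t̄ = 50.9 / 50.3 = 1.012 m/s
v_mean = 0.89 × 1.012 = 0.9006 m/s
Q = A × v_mean = 19.6 × 0.9006 = 17.65 m³/s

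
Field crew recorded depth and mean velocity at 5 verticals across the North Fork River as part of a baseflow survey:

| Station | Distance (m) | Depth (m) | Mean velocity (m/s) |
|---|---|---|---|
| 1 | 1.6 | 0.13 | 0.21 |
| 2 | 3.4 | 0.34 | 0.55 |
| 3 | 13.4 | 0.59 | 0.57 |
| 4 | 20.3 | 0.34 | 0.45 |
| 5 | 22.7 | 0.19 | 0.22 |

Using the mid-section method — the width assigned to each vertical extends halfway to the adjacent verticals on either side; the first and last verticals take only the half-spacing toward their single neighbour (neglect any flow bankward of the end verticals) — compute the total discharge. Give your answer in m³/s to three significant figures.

w_1 = (3.4 − 1.6)/2 = 0.9 m; q_1 = 0.21 × 0.13 × 0.9 = 0.02457 m³/s
w_2 = (13.4 − 1.6)/2 = 5.9 m; q_2 = 0.55 × 0.34 × 5.9 = 1.103 m³/s
w_3 = (20.3 − 3.4)/2 = 8.45 m; q_3 = 0.57 × 0.59 × 8.45 = 2.842 m³/s
w_4 = (22.7 − 13.4)/2 = 4.65 m; q_4 = 0.45 × 0.34 × 4.65 = 0.7115 m³/s
w_5 = (22.7 − 20.3)/2 = 1.2 m; q_5 = 0.22 × 0.19 × 1.2 = 0.05016 m³/s
Q = Σ qᵢ = 4.731 m³/s

4.73 m³/s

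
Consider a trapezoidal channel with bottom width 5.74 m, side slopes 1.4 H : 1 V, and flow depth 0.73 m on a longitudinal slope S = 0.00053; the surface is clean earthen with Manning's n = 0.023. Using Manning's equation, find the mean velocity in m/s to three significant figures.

0.711 m/s

A = (b + z·y)·y = (5.74 + 1.4×0.73)×0.73 = 4.936 m²
P = b + 2y√(1+z²) = 5.74 + 2×0.73×√(1+1.4²) = 8.252 m
R = A/P = 4.936/8.252 = 0.5982 m
Q = (1/n)·A·R^(2/3)·S^(1/2) = (1/0.023) × 4.936 × 0.5982^(2/3) × 0.00053^(1/2) = 3.508 m³/s
V = Q/A = 3.508/4.936 = 0.7106 m/s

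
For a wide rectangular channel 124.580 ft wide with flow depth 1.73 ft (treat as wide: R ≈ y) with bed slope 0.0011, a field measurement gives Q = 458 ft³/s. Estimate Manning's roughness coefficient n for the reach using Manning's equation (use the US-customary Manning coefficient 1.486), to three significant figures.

0.0334

A = b·y = 124.580 × 1.73 = 215.5 ft²
Wide channel: R ≈ y = 1.73 ft
n = (1.486/Q)·A·R^(2/3)·S^(1/2) = (1.486/458) × 215.5 × 1.441 × 0.03317 = 0.03342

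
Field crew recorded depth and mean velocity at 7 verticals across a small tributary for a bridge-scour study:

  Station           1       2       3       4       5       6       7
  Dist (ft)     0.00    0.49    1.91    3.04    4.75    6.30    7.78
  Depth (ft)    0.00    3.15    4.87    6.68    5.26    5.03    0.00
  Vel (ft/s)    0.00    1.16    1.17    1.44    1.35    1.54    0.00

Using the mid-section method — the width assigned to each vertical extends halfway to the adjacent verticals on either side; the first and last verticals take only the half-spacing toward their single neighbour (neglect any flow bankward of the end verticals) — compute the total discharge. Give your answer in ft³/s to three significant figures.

w_2 = (1.91 − 0.00)/2 = 0.955 ft; q_2 = 1.16 × 3.15 × 0.955 = 3.490 ft³/s
w_3 = (3.04 − 0.49)/2 = 1.275 ft; q_3 = 1.17 × 4.87 × 1.275 = 7.265 ft³/s
w_4 = (4.75 − 1.91)/2 = 1.42 ft; q_4 = 1.44 × 6.68 × 1.42 = 13.66 ft³/s
w_5 = (6.30 − 3.04)/2 = 1.63 ft; q_5 = 1.35 × 5.26 × 1.63 = 11.57 ft³/s
w_6 = (7.78 − 4.75)/2 = 1.515 ft; q_6 = 1.54 × 5.03 × 1.515 = 11.74 ft³/s
Stations 1, 7 contribute zero (depth or velocity is 0).
Q = Σ qᵢ = 47.72 ft³/s

47.7 ft³/s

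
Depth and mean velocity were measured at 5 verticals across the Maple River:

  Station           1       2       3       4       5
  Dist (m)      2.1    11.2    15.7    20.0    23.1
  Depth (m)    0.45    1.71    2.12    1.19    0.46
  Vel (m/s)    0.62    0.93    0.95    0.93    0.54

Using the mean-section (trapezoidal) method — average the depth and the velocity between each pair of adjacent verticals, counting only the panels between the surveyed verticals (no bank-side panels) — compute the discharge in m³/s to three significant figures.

Panel 1-2: Δb = 9.1 m, d̄ = (0.45+1.71)/2 = 1.08, v̄ = (0.62+0.93)/2 = 0.775 → q = 9.1×1.08×0.775 = 7.617 m³/s
Panel 2-3: Δb = 4.5 m, d̄ = (1.71+2.12)/2 = 1.915, v̄ = (0.93+0.95)/2 = 0.94 → q = 4.5×1.915×0.94 = 8.100 m³/s
Panel 3-4: Δb = 4.3 m, d̄ = (2.12+1.19)/2 = 1.655, v̄ = (0.95+0.93)/2 = 0.94 → q = 4.3×1.655×0.94 = 6.690 m³/s
Panel 4-5: Δb = 3.1 m, d̄ = (1.19+0.46)/2 = 0.825, v̄ = (0.93+0.54)/2 = 0.735 → q = 3.1×0.825×0.735 = 1.880 m³/s
Q = Σ q = 24.29 m³/s

24.3 m³/s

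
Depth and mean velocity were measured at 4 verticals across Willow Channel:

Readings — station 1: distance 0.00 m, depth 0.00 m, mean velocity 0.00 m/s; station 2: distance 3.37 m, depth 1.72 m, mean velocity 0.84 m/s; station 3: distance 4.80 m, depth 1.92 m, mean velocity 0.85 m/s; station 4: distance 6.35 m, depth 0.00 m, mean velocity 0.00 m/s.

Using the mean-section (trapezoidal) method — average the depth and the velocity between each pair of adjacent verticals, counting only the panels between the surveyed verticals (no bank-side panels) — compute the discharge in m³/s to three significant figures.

Panel 1-2: Δb = 3.37 m, d̄ = (0.00+1.72)/2 = 0.86, v̄ = (0.00+0.84)/2 = 0.42 → q = 3.37×0.86×0.42 = 1.217 m³/s
Panel 2-3: Δb = 1.43 m, d̄ = (1.72+1.92)/2 = 1.82, v̄ = (0.84+0.85)/2 = 0.845 → q = 1.43×1.82×0.845 = 2.199 m³/s
Panel 3-4: Δb = 1.55 m, d̄ = (1.92+0.00)/2 = 0.96, v̄ = (0.85+0.00)/2 = 0.425 → q = 1.55×0.96×0.425 = 0.6324 m³/s
Q = Σ q = 4.049 m³/s

4.05 m³/s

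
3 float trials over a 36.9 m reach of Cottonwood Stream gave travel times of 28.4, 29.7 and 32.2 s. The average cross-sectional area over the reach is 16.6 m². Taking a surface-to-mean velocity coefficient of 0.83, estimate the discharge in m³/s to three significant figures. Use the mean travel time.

t̄ = (28.4 + 29.7 + 32.2) / 3 = 30.1 s
v_surface = L / t̄ = 36.9 / 30.1 = 1.226 m/s
v_mean = 0.83 × 1.226 = 1.018 m/s
Q = A × v_mean = 16.6 × 1.018 = 16.89 m³/s

16.9 m³/s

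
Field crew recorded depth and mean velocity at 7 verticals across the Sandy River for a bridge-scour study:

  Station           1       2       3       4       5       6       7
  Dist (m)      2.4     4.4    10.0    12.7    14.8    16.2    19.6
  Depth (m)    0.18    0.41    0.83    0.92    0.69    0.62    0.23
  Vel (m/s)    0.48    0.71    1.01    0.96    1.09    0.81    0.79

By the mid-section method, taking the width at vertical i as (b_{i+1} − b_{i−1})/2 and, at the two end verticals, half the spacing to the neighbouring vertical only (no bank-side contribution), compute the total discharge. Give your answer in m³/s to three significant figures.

9.62 m³/s

w_1 = (4.4 − 2.4)/2 = 1 m; q_1 = 0.48 × 0.18 × 1 = 0.08640 m³/s
w_2 = (10.0 − 2.4)/2 = 3.8 m; q_2 = 0.71 × 0.41 × 3.8 = 1.106 m³/s
w_3 = (12.7 − 4.4)/2 = 4.15 m; q_3 = 1.01 × 0.83 × 4.15 = 3.479 m³/s
w_4 = (14.8 − 10.0)/2 = 2.4 m; q_4 = 0.96 × 0.92 × 2.4 = 2.120 m³/s
w_5 = (16.2 − 12.7)/2 = 1.75 m; q_5 = 1.09 × 0.69 × 1.75 = 1.316 m³/s
w_6 = (19.6 − 14.8)/2 = 2.4 m; q_6 = 0.81 × 0.62 × 2.4 = 1.205 m³/s
w_7 = (19.6 − 16.2)/2 = 1.7 m; q_7 = 0.79 × 0.23 × 1.7 = 0.3089 m³/s
Q = Σ qᵢ = 9.622 m³/s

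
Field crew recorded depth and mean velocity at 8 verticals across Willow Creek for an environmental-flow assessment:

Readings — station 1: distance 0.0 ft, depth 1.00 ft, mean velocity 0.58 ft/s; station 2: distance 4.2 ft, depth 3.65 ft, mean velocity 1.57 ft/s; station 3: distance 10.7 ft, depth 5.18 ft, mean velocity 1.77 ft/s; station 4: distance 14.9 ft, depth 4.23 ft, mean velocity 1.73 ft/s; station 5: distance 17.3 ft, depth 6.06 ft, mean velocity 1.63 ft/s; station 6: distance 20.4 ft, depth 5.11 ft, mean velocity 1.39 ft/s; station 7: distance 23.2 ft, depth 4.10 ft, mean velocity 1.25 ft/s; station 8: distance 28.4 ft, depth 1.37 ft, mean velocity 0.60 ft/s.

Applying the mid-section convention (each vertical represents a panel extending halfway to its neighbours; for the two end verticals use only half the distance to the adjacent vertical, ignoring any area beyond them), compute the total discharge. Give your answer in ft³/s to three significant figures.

w_1 = (4.2 − 0.0)/2 = 2.1 ft; q_1 = 0.58 × 1.00 × 2.1 = 1.218 ft³/s
w_2 = (10.7 − 0.0)/2 = 5.35 ft; q_2 = 1.57 × 3.65 × 5.35 = 30.66 ft³/s
w_3 = (14.9 − 4.2)/2 = 5.35 ft; q_3 = 1.77 × 5.18 × 5.35 = 49.05 ft³/s
w_4 = (17.3 − 10.7)/2 = 3.3 ft; q_4 = 1.73 × 4.23 × 3.3 = 24.15 ft³/s
w_5 = (20.4 − 14.9)/2 = 2.75 ft; q_5 = 1.63 × 6.06 × 2.75 = 27.16 ft³/s
w_6 = (23.2 − 17.3)/2 = 2.95 ft; q_6 = 1.39 × 5.11 × 2.95 = 20.95 ft³/s
w_7 = (28.4 − 20.4)/2 = 4 ft; q_7 = 1.25 × 4.10 × 4 = 20.50 ft³/s
w_8 = (28.4 − 23.2)/2 = 2.6 ft; q_8 = 0.60 × 1.37 × 2.6 = 2.137 ft³/s
Q = Σ qᵢ = 175.8 ft³/s

176 ft³/s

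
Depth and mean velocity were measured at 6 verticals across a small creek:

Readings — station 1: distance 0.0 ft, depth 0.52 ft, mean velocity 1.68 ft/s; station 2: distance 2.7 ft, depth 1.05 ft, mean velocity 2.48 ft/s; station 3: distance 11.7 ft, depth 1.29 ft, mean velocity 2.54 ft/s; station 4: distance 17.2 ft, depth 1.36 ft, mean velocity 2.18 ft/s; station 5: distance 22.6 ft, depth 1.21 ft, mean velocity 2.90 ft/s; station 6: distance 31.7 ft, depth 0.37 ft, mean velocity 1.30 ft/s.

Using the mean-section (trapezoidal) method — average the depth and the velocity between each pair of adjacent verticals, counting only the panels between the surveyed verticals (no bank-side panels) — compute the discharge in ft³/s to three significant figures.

80.8 ft³/s

Panel 1-2: Δb = 2.7 ft, d̄ = (0.52+1.05)/2 = 0.785, v̄ = (1.68+2.48)/2 = 2.08 → q = 2.7×0.785×2.08 = 4.409 ft³/s
Panel 2-3: Δb = 9 ft, d̄ = (1.05+1.29)/2 = 1.17, v̄ = (2.48+2.54)/2 = 2.51 → q = 9×1.17×2.51 = 26.43 ft³/s
Panel 3-4: Δb = 5.5 ft, d̄ = (1.29+1.36)/2 = 1.325, v̄ = (2.54+2.18)/2 = 2.36 → q = 5.5×1.325×2.36 = 17.20 ft³/s
Panel 4-5: Δb = 5.4 ft, d̄ = (1.36+1.21)/2 = 1.285, v̄ = (2.18+2.90)/2 = 2.54 → q = 5.4×1.285×2.54 = 17.63 ft³/s
Panel 5-6: Δb = 9.1 ft, d̄ = (1.21+0.37)/2 = 0.79, v̄ = (2.90+1.30)/2 = 2.1 → q = 9.1×0.79×2.1 = 15.10 ft³/s
Q = Σ q = 80.76 ft³/s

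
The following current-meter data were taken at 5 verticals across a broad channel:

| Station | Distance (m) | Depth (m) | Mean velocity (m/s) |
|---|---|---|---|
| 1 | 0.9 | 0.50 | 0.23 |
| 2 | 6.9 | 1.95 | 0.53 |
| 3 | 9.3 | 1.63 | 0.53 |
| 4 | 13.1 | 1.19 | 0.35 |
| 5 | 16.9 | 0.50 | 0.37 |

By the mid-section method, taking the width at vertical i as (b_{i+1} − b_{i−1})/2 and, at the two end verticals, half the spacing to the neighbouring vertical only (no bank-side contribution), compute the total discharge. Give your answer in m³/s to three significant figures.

9.30 m³/s

w_1 = (6.9 − 0.9)/2 = 3 m; q_1 = 0.23 × 0.50 × 3 = 0.3450 m³/s
w_2 = (9.3 − 0.9)/2 = 4.2 m; q_2 = 0.53 × 1.95 × 4.2 = 4.341 m³/s
w_3 = (13.1 − 6.9)/2 = 3.1 m; q_3 = 0.53 × 1.63 × 3.1 = 2.678 m³/s
w_4 = (16.9 − 9.3)/2 = 3.8 m; q_4 = 0.35 × 1.19 × 3.8 = 1.583 m³/s
w_5 = (16.9 − 13.1)/2 = 1.9 m; q_5 = 0.37 × 0.50 × 1.9 = 0.3515 m³/s
Q = Σ qᵢ = 9.298 m³/s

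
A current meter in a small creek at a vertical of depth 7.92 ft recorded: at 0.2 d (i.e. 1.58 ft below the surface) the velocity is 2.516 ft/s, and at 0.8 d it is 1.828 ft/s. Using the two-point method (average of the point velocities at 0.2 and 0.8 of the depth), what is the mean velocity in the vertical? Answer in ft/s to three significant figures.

v̄ = (2.516 + 1.828) / 2 = 2.172 ft/s

2.17 ft/s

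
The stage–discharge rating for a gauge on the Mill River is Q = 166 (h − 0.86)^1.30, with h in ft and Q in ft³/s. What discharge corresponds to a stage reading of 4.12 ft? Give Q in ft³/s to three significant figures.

771 ft³/s

Q = 166 × (4.12 − 0.86)^1.30 = 166 × 3.26^1.30 = 771.4 ft³/s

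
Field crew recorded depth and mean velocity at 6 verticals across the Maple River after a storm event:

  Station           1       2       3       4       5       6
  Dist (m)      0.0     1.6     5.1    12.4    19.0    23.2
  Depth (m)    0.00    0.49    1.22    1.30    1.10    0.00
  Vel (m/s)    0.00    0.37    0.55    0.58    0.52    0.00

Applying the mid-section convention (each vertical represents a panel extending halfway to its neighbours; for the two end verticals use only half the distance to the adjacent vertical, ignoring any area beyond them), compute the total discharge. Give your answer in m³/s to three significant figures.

12.4 m³/s

w_2 = (5.1 − 0.0)/2 = 2.55 m; q_2 = 0.37 × 0.49 × 2.55 = 0.4623 m³/s
w_3 = (12.4 − 1.6)/2 = 5.4 m; q_3 = 0.55 × 1.22 × 5.4 = 3.623 m³/s
w_4 = (19.0 − 5.1)/2 = 6.95 m; q_4 = 0.58 × 1.30 × 6.95 = 5.240 m³/s
w_5 = (23.2 − 12.4)/2 = 5.4 m; q_5 = 0.52 × 1.10 × 5.4 = 3.089 m³/s
Stations 1, 6 contribute zero (depth or velocity is 0).
Q = Σ qᵢ = 12.41 m³/s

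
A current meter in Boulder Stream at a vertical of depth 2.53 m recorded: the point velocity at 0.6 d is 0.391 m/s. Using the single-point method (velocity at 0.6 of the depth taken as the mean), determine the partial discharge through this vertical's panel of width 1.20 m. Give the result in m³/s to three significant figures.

v̄ = v₀.₆ = 0.391 m/s
q = v̄ × d × w = 0.3910 × 2.53 × 1.20 = 1.187 m³/s

1.19 m³/s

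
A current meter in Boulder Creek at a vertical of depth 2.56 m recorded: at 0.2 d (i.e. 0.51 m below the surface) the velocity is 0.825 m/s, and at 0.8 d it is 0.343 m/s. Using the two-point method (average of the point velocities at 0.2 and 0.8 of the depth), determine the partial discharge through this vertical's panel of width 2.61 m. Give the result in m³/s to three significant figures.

3.90 m³/s

v̄ = (0.825 + 0.343) / 2 = 0.5840 m/s
q = v̄ × d × w = 0.5840 × 2.56 × 2.61 = 3.902 m³/s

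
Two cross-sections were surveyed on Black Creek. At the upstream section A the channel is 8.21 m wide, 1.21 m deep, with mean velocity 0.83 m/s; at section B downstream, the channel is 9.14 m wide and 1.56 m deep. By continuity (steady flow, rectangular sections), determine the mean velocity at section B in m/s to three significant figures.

0.578 m/s

Q = A₁V₁ = (8.21×1.21) × 0.83 = 8.245 m³/s
A₂ = 9.14 × 1.56 = 14.26 m²
V₂ = Q/A₂ = 8.245/14.26 = 0.5783 m/s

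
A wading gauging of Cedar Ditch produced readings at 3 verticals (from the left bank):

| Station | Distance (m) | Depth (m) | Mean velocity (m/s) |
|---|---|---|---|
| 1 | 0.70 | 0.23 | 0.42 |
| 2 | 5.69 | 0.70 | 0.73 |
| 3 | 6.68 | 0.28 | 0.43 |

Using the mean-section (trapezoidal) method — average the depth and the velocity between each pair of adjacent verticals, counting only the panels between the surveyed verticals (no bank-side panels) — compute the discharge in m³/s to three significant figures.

1.62 m³/s

Panel 1-2: Δb = 4.99 m, d̄ = (0.23+0.70)/2 = 0.465, v̄ = (0.42+0.73)/2 = 0.575 → q = 4.99×0.465×0.575 = 1.334 m³/s
Panel 2-3: Δb = 0.99 m, d̄ = (0.70+0.28)/2 = 0.49, v̄ = (0.73+0.43)/2 = 0.58 → q = 0.99×0.49×0.58 = 0.2814 m³/s
Q = Σ q = 1.616 m³/s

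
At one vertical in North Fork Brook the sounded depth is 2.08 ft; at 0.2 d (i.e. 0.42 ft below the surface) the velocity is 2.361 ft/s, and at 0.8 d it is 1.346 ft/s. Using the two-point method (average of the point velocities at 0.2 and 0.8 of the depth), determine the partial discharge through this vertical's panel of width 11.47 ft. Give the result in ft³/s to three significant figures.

v̄ = (2.361 + 1.346) / 2 = 1.854 ft/s
q = v̄ × d × w = 1.854 × 2.08 × 11.47 = 44.22 ft³/s

44.2 ft³/s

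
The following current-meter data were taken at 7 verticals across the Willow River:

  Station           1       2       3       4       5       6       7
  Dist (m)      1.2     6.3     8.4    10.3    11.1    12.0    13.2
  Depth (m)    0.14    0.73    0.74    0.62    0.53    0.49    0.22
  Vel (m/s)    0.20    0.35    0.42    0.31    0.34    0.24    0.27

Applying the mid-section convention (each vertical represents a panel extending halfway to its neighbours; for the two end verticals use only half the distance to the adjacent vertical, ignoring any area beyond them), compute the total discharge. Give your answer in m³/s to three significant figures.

w_1 = (6.3 − 1.2)/2 = 2.55 m; q_1 = 0.20 × 0.14 × 2.55 = 0.07140 m³/s
w_2 = (8.4 − 1.2)/2 = 3.6 m; q_2 = 0.35 × 0.73 × 3.6 = 0.9198 m³/s
w_3 = (10.3 − 6.3)/2 = 2 m; q_3 = 0.42 × 0.74 × 2 = 0.6216 m³/s
w_4 = (11.1 − 8.4)/2 = 1.35 m; q_4 = 0.31 × 0.62 × 1.35 = 0.2595 m³/s
w_5 = (12.0 − 10.3)/2 = 0.85 m; q_5 = 0.34 × 0.53 × 0.85 = 0.1532 m³/s
w_6 = (13.2 − 11.1)/2 = 1.05 m; q_6 = 0.24 × 0.49 × 1.05 = 0.1235 m³/s
w_7 = (13.2 − 12.0)/2 = 0.6 m; q_7 = 0.27 × 0.22 × 0.6 = 0.03564 m³/s
Q = Σ qᵢ = 2.185 m³/s

2.18 m³/s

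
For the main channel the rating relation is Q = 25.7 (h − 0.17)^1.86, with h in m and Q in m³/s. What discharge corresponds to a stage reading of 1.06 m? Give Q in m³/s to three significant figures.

20.7 m³/s

Q = 25.7 × (1.06 − 0.17)^1.86 = 25.7 × 0.89^1.86 = 20.69 m³/s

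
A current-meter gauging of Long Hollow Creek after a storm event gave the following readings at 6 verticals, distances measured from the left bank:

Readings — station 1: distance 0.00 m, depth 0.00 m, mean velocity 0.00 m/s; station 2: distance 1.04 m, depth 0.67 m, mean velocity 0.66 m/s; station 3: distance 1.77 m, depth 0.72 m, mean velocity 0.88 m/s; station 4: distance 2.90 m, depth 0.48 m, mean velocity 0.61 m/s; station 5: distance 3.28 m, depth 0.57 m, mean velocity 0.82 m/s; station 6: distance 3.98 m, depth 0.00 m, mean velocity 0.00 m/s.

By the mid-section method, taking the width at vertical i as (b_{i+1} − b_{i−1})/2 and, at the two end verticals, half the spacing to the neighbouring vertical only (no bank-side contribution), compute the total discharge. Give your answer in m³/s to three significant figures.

1.45 m³/s

w_2 = (1.77 − 0.00)/2 = 0.885 m; q_2 = 0.66 × 0.67 × 0.885 = 0.3913 m³/s
w_3 = (2.90 − 1.04)/2 = 0.93 m; q_3 = 0.88 × 0.72 × 0.93 = 0.5892 m³/s
w_4 = (3.28 − 1.77)/2 = 0.755 m; q_4 = 0.61 × 0.48 × 0.755 = 0.2211 m³/s
w_5 = (3.98 − 2.90)/2 = 0.54 m; q_5 = 0.82 × 0.57 × 0.54 = 0.2524 m³/s
Stations 1, 6 contribute zero (depth or velocity is 0).
Q = Σ qᵢ = 1.454 m³/s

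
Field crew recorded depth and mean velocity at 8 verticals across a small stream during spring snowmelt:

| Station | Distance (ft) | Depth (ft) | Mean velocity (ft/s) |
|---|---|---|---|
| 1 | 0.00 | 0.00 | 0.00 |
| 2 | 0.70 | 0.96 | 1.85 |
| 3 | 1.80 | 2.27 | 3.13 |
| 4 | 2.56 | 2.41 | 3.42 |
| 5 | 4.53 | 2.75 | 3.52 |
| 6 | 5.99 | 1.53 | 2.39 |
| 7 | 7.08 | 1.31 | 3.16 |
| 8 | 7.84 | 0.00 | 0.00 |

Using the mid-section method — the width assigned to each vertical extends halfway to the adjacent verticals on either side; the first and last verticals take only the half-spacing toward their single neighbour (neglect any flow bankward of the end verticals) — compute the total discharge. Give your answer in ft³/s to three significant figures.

44.5 ft³/s

w_2 = (1.80 − 0.00)/2 = 0.9 ft; q_2 = 1.85 × 0.96 × 0.9 = 1.598 ft³/s
w_3 = (2.56 − 0.70)/2 = 0.93 ft; q_3 = 3.13 × 2.27 × 0.93 = 6.608 ft³/s
w_4 = (4.53 − 1.80)/2 = 1.365 ft; q_4 = 3.42 × 2.41 × 1.365 = 11.25 ft³/s
w_5 = (5.99 − 2.56)/2 = 1.715 ft; q_5 = 3.52 × 2.75 × 1.715 = 16.60 ft³/s
w_6 = (7.08 − 4.53)/2 = 1.275 ft; q_6 = 2.39 × 1.53 × 1.275 = 4.662 ft³/s
w_7 = (7.84 − 5.99)/2 = 0.925 ft; q_7 = 3.16 × 1.31 × 0.925 = 3.829 ft³/s
Stations 1, 8 contribute zero (depth or velocity is 0).
Q = Σ qᵢ = 44.55 ft³/s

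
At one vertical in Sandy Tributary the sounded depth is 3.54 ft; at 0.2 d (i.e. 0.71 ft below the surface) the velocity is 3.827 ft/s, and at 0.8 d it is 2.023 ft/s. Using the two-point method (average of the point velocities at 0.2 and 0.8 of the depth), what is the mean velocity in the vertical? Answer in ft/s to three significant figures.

2.93 ft/s

v̄ = (3.827 + 2.023) / 2 = 2.925 ft/s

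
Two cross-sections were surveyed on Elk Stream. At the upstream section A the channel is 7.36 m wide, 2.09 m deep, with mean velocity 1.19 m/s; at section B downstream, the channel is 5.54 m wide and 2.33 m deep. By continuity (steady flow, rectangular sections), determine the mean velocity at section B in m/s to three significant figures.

1.42 m/s

Q = A₁V₁ = (7.36×2.09) × 1.19 = 18.31 m³/s
A₂ = 5.54 × 2.33 = 12.91 m²
V₂ = Q/A₂ = 18.31/12.91 = 1.418 m/s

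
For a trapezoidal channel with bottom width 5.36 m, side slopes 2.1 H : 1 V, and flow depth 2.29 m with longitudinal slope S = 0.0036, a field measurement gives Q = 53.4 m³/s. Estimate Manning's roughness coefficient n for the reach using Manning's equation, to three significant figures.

0.0336

A = (b + z·y)·y = (5.36 + 2.1×2.29)×2.29 = 23.29 m²
P = b + 2y√(1+z²) = 5.36 + 2×2.29×√(1+2.1²) = 16.01 m
R = A/P = 23.29/16.01 = 1.454 m
n = (1/Q)·A·R^(2/3)·S^(1/2) = (1/53.4) × 23.29 × 1.284 × 0.06000 = 0.03359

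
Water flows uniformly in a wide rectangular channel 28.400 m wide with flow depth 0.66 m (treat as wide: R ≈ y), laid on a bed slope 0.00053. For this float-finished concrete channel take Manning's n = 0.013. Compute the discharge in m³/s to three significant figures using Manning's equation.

A = b·y = 28.400 × 0.66 = 18.74 m²
Wide channel: R ≈ y = 0.66 m
Q = (1/n)·A·R^(2/3)·S^(1/2) = (1/0.013) × 18.74 × 0.6600^(2/3) × 0.00053^(1/2) = 25.16 m³/s

25.2 m³/s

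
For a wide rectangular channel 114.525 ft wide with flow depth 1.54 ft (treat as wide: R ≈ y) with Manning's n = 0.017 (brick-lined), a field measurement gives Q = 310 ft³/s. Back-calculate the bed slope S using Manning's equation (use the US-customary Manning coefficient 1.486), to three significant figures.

A = b·y = 114.525 × 1.54 = 176.4 ft²
Wide channel: R ≈ y = 1.54 ft
S = (Q·n / (1.486·A·R^(2/3)))² = (310×0.017 / (1.486×176.4×1.334))² = 0.0002274

0.000227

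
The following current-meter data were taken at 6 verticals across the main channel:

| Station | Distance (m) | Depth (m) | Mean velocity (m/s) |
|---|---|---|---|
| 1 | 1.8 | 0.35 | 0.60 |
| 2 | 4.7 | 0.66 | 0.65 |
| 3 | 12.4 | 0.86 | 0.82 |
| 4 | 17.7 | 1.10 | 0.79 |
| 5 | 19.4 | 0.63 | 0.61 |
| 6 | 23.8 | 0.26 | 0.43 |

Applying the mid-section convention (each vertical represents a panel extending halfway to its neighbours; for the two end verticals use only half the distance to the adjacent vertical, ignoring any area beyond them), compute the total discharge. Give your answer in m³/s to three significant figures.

11.6 m³/s

w_1 = (4.7 − 1.8)/2 = 1.45 m; q_1 = 0.60 × 0.35 × 1.45 = 0.3045 m³/s
w_2 = (12.4 − 1.8)/2 = 5.3 m; q_2 = 0.65 × 0.66 × 5.3 = 2.274 m³/s
w_3 = (17.7 − 4.7)/2 = 6.5 m; q_3 = 0.82 × 0.86 × 6.5 = 4.584 m³/s
w_4 = (19.4 − 12.4)/2 = 3.5 m; q_4 = 0.79 × 1.10 × 3.5 = 3.042 m³/s
w_5 = (23.8 − 17.7)/2 = 3.05 m; q_5 = 0.61 × 0.63 × 3.05 = 1.172 m³/s
w_6 = (23.8 − 19.4)/2 = 2.2 m; q_6 = 0.43 × 0.26 × 2.2 = 0.2460 m³/s
Q = Σ qᵢ = 11.62 m³/s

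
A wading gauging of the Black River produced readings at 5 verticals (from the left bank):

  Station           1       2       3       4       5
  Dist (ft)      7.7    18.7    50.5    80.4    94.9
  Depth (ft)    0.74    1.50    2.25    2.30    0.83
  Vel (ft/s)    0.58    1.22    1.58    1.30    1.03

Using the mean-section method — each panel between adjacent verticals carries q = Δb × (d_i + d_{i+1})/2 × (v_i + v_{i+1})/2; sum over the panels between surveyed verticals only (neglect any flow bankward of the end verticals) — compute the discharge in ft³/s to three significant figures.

219 ft³/s

Panel 1-2: Δb = 11 ft, d̄ = (0.74+1.50)/2 = 1.12, v̄ = (0.58+1.22)/2 = 0.9 → q = 11×1.12×0.9 = 11.09 ft³/s
Panel 2-3: Δb = 31.8 ft, d̄ = (1.50+2.25)/2 = 1.875, v̄ = (1.22+1.58)/2 = 1.4 → q = 31.8×1.875×1.4 = 83.48 ft³/s
Panel 3-4: Δb = 29.9 ft, d̄ = (2.25+2.30)/2 = 2.275, v̄ = (1.58+1.30)/2 = 1.44 → q = 29.9×2.275×1.44 = 97.95 ft³/s
Panel 4-5: Δb = 14.5 ft, d̄ = (2.30+0.83)/2 = 1.565, v̄ = (1.30+1.03)/2 = 1.165 → q = 14.5×1.565×1.165 = 26.44 ft³/s
Q = Σ q = 219.0 ft³/s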